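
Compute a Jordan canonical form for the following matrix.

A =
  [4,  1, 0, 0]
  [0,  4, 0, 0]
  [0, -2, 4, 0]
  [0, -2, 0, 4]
J_2(4) ⊕ J_1(4) ⊕ J_1(4)

The characteristic polynomial is
  det(x·I − A) = x^4 - 16*x^3 + 96*x^2 - 256*x + 256 = (x - 4)^4

Eigenvalues and multiplicities (the geometric multiplicity of λ is n − rank(A − λI), which equals the number of Jordan blocks for λ):
  λ = 4: algebraic multiplicity = 4, geometric multiplicity = 3

Determining the block sizes for each eigenvalue:
  λ = 4: 3 blocks summing to 4 forces exactly one block of size 2 and the rest size 1 → block sizes [2, 1, 1]

Assembling the blocks gives a Jordan form
J =
  [4, 1, 0, 0]
  [0, 4, 0, 0]
  [0, 0, 4, 0]
  [0, 0, 0, 4]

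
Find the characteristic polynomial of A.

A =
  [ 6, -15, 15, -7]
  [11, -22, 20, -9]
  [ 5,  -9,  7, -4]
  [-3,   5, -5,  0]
x^4 + 9*x^3 + 30*x^2 + 44*x + 24

Expanding det(x·I − A) (e.g. by cofactor expansion or by noting that A is similar to its Jordan form J, which has the same characteristic polynomial as A) gives
  χ_A(x) = x^4 + 9*x^3 + 30*x^2 + 44*x + 24
which factors as (x + 2)^3*(x + 3). The eigenvalues (with algebraic multiplicities) are λ = -3 with multiplicity 1, λ = -2 with multiplicity 3.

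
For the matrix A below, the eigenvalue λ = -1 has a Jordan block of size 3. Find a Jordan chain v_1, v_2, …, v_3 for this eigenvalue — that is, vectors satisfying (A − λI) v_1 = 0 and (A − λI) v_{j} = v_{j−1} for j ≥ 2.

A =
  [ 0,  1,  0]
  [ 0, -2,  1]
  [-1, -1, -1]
A Jordan chain for λ = -1 of length 3:
v_1 = (1, -1, -1)ᵀ
v_2 = (1, 0, -1)ᵀ
v_3 = (1, 0, 0)ᵀ

Let N = A − (-1)·I. We want v_3 with N^3 v_3 = 0 but N^2 v_3 ≠ 0; then v_{j-1} := N · v_j for j = 3, …, 2.

Pick v_3 = (1, 0, 0)ᵀ.
Then v_2 = N · v_3 = (1, 0, -1)ᵀ.
Then v_1 = N · v_2 = (1, -1, -1)ᵀ.

Sanity check: (A − (-1)·I) v_1 = (0, 0, 0)ᵀ = 0. ✓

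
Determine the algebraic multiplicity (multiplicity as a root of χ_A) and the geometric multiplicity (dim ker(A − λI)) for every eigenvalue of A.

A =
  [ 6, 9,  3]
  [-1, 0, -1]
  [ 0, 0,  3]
λ = 3: alg = 3, geom = 2

Step 1 — factor the characteristic polynomial to read off the algebraic multiplicities:
  χ_A(x) = (x - 3)^3

Step 2 — compute geometric multiplicities via the rank-nullity identity g(λ) = n − rank(A − λI):
  rank(A − (3)·I) = 1, so dim ker(A − (3)·I) = n − 1 = 2

Summary:
  λ = 3: algebraic multiplicity = 3, geometric multiplicity = 2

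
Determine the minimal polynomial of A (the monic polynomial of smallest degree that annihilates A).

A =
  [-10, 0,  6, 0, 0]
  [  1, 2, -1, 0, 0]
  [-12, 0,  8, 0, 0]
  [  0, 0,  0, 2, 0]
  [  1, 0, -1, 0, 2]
x^3 - 12*x + 16

The characteristic polynomial is χ_A(x) = (x - 2)^4*(x + 4), so the eigenvalues are known. The minimal polynomial is
  m_A(x) = Π_λ (x − λ)^{k_λ}
where k_λ is the size of the *largest* Jordan block for λ (equivalently, the smallest k with (A − λI)^k v = 0 for every generalised eigenvector v of λ).

  λ = -4: largest Jordan block has size 1, contributing (x + 4)
  λ = 2: largest Jordan block has size 2, contributing (x − 2)^2

So m_A(x) = (x - 2)^2*(x + 4) = x^3 - 12*x + 16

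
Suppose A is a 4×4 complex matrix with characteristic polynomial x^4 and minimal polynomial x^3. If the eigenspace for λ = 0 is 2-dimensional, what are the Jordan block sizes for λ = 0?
Block sizes for λ = 0: [3, 1]

Step 1 — from the characteristic polynomial, algebraic multiplicity of λ = 0 is 4. From dim ker(A − (0)·I) = 2, there are exactly 2 Jordan blocks for λ = 0.
Step 2 — from the minimal polynomial, the factor (x − 0)^3 tells us the largest block for λ = 0 has size 3.
Step 3 — with total size 4, 2 blocks, and largest block 3, the block sizes (in nonincreasing order) are [3, 1].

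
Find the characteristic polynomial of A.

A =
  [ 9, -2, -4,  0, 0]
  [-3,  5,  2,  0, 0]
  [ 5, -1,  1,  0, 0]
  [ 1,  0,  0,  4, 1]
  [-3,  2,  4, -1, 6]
x^5 - 25*x^4 + 250*x^3 - 1250*x^2 + 3125*x - 3125

Expanding det(x·I − A) (e.g. by cofactor expansion or by noting that A is similar to its Jordan form J, which has the same characteristic polynomial as A) gives
  χ_A(x) = x^5 - 25*x^4 + 250*x^3 - 1250*x^2 + 3125*x - 3125
which factors as (x - 5)^5. The eigenvalues (with algebraic multiplicities) are λ = 5 with multiplicity 5.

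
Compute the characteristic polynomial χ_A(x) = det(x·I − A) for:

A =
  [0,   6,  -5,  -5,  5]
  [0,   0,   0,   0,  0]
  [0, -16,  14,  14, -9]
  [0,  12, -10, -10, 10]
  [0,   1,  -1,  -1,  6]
x^5 - 10*x^4 + 25*x^3

Expanding det(x·I − A) (e.g. by cofactor expansion or by noting that A is similar to its Jordan form J, which has the same characteristic polynomial as A) gives
  χ_A(x) = x^5 - 10*x^4 + 25*x^3
which factors as x^3*(x - 5)^2. The eigenvalues (with algebraic multiplicities) are λ = 0 with multiplicity 3, λ = 5 with multiplicity 2.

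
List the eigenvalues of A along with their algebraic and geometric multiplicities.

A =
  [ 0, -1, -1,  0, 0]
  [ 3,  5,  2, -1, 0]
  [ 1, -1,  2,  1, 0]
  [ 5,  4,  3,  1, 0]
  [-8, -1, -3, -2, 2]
λ = 2: alg = 5, geom = 3

Step 1 — factor the characteristic polynomial to read off the algebraic multiplicities:
  χ_A(x) = (x - 2)^5

Step 2 — compute geometric multiplicities via the rank-nullity identity g(λ) = n − rank(A − λI):
  rank(A − (2)·I) = 2, so dim ker(A − (2)·I) = n − 2 = 3

Summary:
  λ = 2: algebraic multiplicity = 5, geometric multiplicity = 3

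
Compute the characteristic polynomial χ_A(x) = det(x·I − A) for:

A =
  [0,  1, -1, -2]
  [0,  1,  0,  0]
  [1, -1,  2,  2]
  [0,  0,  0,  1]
x^4 - 4*x^3 + 6*x^2 - 4*x + 1

Expanding det(x·I − A) (e.g. by cofactor expansion or by noting that A is similar to its Jordan form J, which has the same characteristic polynomial as A) gives
  χ_A(x) = x^4 - 4*x^3 + 6*x^2 - 4*x + 1
which factors as (x - 1)^4. The eigenvalues (with algebraic multiplicities) are λ = 1 with multiplicity 4.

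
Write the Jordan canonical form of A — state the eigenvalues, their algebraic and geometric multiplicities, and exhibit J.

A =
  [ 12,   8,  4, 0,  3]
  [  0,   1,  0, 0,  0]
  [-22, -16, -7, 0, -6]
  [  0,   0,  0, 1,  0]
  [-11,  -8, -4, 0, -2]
J_2(1) ⊕ J_1(1) ⊕ J_1(1) ⊕ J_1(1)

The characteristic polynomial is
  det(x·I − A) = x^5 - 5*x^4 + 10*x^3 - 10*x^2 + 5*x - 1 = (x - 1)^5

Eigenvalues and multiplicities (the geometric multiplicity of λ is n − rank(A − λI), which equals the number of Jordan blocks for λ):
  λ = 1: algebraic multiplicity = 5, geometric multiplicity = 4

Determining the block sizes for each eigenvalue:
  λ = 1: 4 blocks summing to 5 forces exactly one block of size 2 and the rest size 1 → block sizes [2, 1, 1, 1]

Assembling the blocks gives a Jordan form
J =
  [1, 1, 0, 0, 0]
  [0, 1, 0, 0, 0]
  [0, 0, 1, 0, 0]
  [0, 0, 0, 1, 0]
  [0, 0, 0, 0, 1]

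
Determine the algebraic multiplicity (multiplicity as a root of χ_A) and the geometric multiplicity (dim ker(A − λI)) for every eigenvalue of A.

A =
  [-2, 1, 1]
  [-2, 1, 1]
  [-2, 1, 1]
λ = 0: alg = 3, geom = 2

Step 1 — factor the characteristic polynomial to read off the algebraic multiplicities:
  χ_A(x) = x^3

Step 2 — compute geometric multiplicities via the rank-nullity identity g(λ) = n − rank(A − λI):
  rank(A − (0)·I) = 1, so dim ker(A − (0)·I) = n − 1 = 2

Summary:
  λ = 0: algebraic multiplicity = 3, geometric multiplicity = 2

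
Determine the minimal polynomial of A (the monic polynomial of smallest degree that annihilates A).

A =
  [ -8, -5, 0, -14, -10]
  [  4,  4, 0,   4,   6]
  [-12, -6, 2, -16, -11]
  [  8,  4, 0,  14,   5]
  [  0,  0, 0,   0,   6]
x^4 - 16*x^3 + 88*x^2 - 192*x + 144

The characteristic polynomial is χ_A(x) = (x - 6)^2*(x - 2)^3, so the eigenvalues are known. The minimal polynomial is
  m_A(x) = Π_λ (x − λ)^{k_λ}
where k_λ is the size of the *largest* Jordan block for λ (equivalently, the smallest k with (A − λI)^k v = 0 for every generalised eigenvector v of λ).

  λ = 2: largest Jordan block has size 2, contributing (x − 2)^2
  λ = 6: largest Jordan block has size 2, contributing (x − 6)^2

So m_A(x) = (x - 6)^2*(x - 2)^2 = x^4 - 16*x^3 + 88*x^2 - 192*x + 144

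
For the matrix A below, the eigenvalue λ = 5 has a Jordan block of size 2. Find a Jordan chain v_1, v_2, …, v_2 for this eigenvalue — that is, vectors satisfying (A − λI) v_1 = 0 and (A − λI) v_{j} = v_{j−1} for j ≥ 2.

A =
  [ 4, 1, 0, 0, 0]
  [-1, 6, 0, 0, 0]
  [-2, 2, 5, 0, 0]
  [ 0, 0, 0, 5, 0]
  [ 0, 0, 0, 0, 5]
A Jordan chain for λ = 5 of length 2:
v_1 = (-1, -1, -2, 0, 0)ᵀ
v_2 = (1, 0, 0, 0, 0)ᵀ

Let N = A − (5)·I. We want v_2 with N^2 v_2 = 0 but N^1 v_2 ≠ 0; then v_{j-1} := N · v_j for j = 2, …, 2.

Pick v_2 = (1, 0, 0, 0, 0)ᵀ.
Then v_1 = N · v_2 = (-1, -1, -2, 0, 0)ᵀ.

Sanity check: (A − (5)·I) v_1 = (0, 0, 0, 0, 0)ᵀ = 0. ✓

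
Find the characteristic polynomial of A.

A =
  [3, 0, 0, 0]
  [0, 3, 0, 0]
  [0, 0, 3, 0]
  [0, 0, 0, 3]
x^4 - 12*x^3 + 54*x^2 - 108*x + 81

Expanding det(x·I − A) (e.g. by cofactor expansion or by noting that A is similar to its Jordan form J, which has the same characteristic polynomial as A) gives
  χ_A(x) = x^4 - 12*x^3 + 54*x^2 - 108*x + 81
which factors as (x - 3)^4. The eigenvalues (with algebraic multiplicities) are λ = 3 with multiplicity 4.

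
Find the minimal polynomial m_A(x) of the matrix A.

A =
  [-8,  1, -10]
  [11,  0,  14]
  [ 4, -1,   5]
x^3 + 3*x^2 + 3*x + 1

The characteristic polynomial is χ_A(x) = (x + 1)^3, so the eigenvalues are known. The minimal polynomial is
  m_A(x) = Π_λ (x − λ)^{k_λ}
where k_λ is the size of the *largest* Jordan block for λ (equivalently, the smallest k with (A − λI)^k v = 0 for every generalised eigenvector v of λ).

  λ = -1: largest Jordan block has size 3, contributing (x + 1)^3

So m_A(x) = (x + 1)^3 = x^3 + 3*x^2 + 3*x + 1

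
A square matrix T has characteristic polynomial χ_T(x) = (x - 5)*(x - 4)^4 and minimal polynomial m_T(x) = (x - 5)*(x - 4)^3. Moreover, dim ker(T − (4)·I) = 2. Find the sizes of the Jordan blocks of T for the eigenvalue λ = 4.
Block sizes for λ = 4: [3, 1]

Step 1 — from the characteristic polynomial, algebraic multiplicity of λ = 4 is 4. From dim ker(T − (4)·I) = 2, there are exactly 2 Jordan blocks for λ = 4.
Step 2 — from the minimal polynomial, the factor (x − 4)^3 tells us the largest block for λ = 4 has size 3.
Step 3 — with total size 4, 2 blocks, and largest block 3, the block sizes (in nonincreasing order) are [3, 1].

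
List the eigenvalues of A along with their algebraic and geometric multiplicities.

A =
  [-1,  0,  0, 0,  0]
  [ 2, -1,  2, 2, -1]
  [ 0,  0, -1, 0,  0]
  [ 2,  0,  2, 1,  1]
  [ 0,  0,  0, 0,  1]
λ = -1: alg = 3, geom = 3; λ = 1: alg = 2, geom = 1

Step 1 — factor the characteristic polynomial to read off the algebraic multiplicities:
  χ_A(x) = (x - 1)^2*(x + 1)^3

Step 2 — compute geometric multiplicities via the rank-nullity identity g(λ) = n − rank(A − λI):
  rank(A − (-1)·I) = 2, so dim ker(A − (-1)·I) = n − 2 = 3
  rank(A − (1)·I) = 4, so dim ker(A − (1)·I) = n − 4 = 1

Summary:
  λ = -1: algebraic multiplicity = 3, geometric multiplicity = 3
  λ = 1: algebraic multiplicity = 2, geometric multiplicity = 1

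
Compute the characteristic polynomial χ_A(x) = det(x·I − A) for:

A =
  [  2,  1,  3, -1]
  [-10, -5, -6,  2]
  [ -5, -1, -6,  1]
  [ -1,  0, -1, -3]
x^4 + 12*x^3 + 54*x^2 + 108*x + 81

Expanding det(x·I − A) (e.g. by cofactor expansion or by noting that A is similar to its Jordan form J, which has the same characteristic polynomial as A) gives
  χ_A(x) = x^4 + 12*x^3 + 54*x^2 + 108*x + 81
which factors as (x + 3)^4. The eigenvalues (with algebraic multiplicities) are λ = -3 with multiplicity 4.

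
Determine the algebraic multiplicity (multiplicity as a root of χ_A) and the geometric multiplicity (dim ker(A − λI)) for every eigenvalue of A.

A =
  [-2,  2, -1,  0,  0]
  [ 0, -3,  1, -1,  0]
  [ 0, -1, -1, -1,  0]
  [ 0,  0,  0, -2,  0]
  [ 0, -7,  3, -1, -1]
λ = -2: alg = 4, geom = 2; λ = -1: alg = 1, geom = 1

Step 1 — factor the characteristic polynomial to read off the algebraic multiplicities:
  χ_A(x) = (x + 1)*(x + 2)^4

Step 2 — compute geometric multiplicities via the rank-nullity identity g(λ) = n − rank(A − λI):
  rank(A − (-2)·I) = 3, so dim ker(A − (-2)·I) = n − 3 = 2
  rank(A − (-1)·I) = 4, so dim ker(A − (-1)·I) = n − 4 = 1

Summary:
  λ = -2: algebraic multiplicity = 4, geometric multiplicity = 2
  λ = -1: algebraic multiplicity = 1, geometric multiplicity = 1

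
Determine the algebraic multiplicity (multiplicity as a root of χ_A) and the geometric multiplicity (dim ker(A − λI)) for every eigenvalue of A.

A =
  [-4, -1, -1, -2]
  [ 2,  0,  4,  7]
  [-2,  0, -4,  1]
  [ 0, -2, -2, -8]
λ = -4: alg = 4, geom = 2

Step 1 — factor the characteristic polynomial to read off the algebraic multiplicities:
  χ_A(x) = (x + 4)^4

Step 2 — compute geometric multiplicities via the rank-nullity identity g(λ) = n − rank(A − λI):
  rank(A − (-4)·I) = 2, so dim ker(A − (-4)·I) = n − 2 = 2

Summary:
  λ = -4: algebraic multiplicity = 4, geometric multiplicity = 2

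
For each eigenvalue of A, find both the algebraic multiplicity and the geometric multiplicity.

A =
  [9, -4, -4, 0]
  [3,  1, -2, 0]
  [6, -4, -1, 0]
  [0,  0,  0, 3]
λ = 3: alg = 4, geom = 3

Step 1 — factor the characteristic polynomial to read off the algebraic multiplicities:
  χ_A(x) = (x - 3)^4

Step 2 — compute geometric multiplicities via the rank-nullity identity g(λ) = n − rank(A − λI):
  rank(A − (3)·I) = 1, so dim ker(A − (3)·I) = n − 1 = 3

Summary:
  λ = 3: algebraic multiplicity = 4, geometric multiplicity = 3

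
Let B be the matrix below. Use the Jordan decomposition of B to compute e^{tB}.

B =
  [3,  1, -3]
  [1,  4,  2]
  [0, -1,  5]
e^{tB} =
  [t^2*exp(4*t) - t*exp(4*t) + exp(4*t), t^2*exp(4*t) + t*exp(4*t), t^2*exp(4*t) - 3*t*exp(4*t)]
  [-t^2*exp(4*t)/2 + t*exp(4*t), -t^2*exp(4*t)/2 + exp(4*t), -t^2*exp(4*t)/2 + 2*t*exp(4*t)]
  [-t^2*exp(4*t)/2, -t^2*exp(4*t)/2 - t*exp(4*t), -t^2*exp(4*t)/2 + t*exp(4*t) + exp(4*t)]

Strategy: write B = P · J · P⁻¹ where J is a Jordan canonical form, so e^{tB} = P · e^{tJ} · P⁻¹, and e^{tJ} can be computed block-by-block.

B has Jordan form
J =
  [4, 1, 0]
  [0, 4, 1]
  [0, 0, 4]
(up to reordering of blocks).

Per-block formulas:
  For a 3×3 Jordan block J_3(4): exp(t · J_3(4)) = e^(4t)·(I + t·N + (t^2/2)·N^2), where N is the 3×3 nilpotent shift.

After assembling e^{tJ} and conjugating by P, we get:

e^{tB} =
  [t^2*exp(4*t) - t*exp(4*t) + exp(4*t), t^2*exp(4*t) + t*exp(4*t), t^2*exp(4*t) - 3*t*exp(4*t)]
  [-t^2*exp(4*t)/2 + t*exp(4*t), -t^2*exp(4*t)/2 + exp(4*t), -t^2*exp(4*t)/2 + 2*t*exp(4*t)]
  [-t^2*exp(4*t)/2, -t^2*exp(4*t)/2 - t*exp(4*t), -t^2*exp(4*t)/2 + t*exp(4*t) + exp(4*t)]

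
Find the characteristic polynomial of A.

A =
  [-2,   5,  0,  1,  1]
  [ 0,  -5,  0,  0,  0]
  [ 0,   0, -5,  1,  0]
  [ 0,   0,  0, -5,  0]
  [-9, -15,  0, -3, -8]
x^5 + 25*x^4 + 250*x^3 + 1250*x^2 + 3125*x + 3125

Expanding det(x·I − A) (e.g. by cofactor expansion or by noting that A is similar to its Jordan form J, which has the same characteristic polynomial as A) gives
  χ_A(x) = x^5 + 25*x^4 + 250*x^3 + 1250*x^2 + 3125*x + 3125
which factors as (x + 5)^5. The eigenvalues (with algebraic multiplicities) are λ = -5 with multiplicity 5.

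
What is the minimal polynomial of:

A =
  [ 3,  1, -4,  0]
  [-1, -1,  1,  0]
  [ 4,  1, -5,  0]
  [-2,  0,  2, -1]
x^3 + 3*x^2 + 3*x + 1

The characteristic polynomial is χ_A(x) = (x + 1)^4, so the eigenvalues are known. The minimal polynomial is
  m_A(x) = Π_λ (x − λ)^{k_λ}
where k_λ is the size of the *largest* Jordan block for λ (equivalently, the smallest k with (A − λI)^k v = 0 for every generalised eigenvector v of λ).

  λ = -1: largest Jordan block has size 3, contributing (x + 1)^3

So m_A(x) = (x + 1)^3 = x^3 + 3*x^2 + 3*x + 1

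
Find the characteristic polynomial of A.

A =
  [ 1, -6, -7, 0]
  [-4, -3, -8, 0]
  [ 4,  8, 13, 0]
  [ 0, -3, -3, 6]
x^4 - 17*x^3 + 105*x^2 - 279*x + 270

Expanding det(x·I − A) (e.g. by cofactor expansion or by noting that A is similar to its Jordan form J, which has the same characteristic polynomial as A) gives
  χ_A(x) = x^4 - 17*x^3 + 105*x^2 - 279*x + 270
which factors as (x - 6)*(x - 5)*(x - 3)^2. The eigenvalues (with algebraic multiplicities) are λ = 3 with multiplicity 2, λ = 5 with multiplicity 1, λ = 6 with multiplicity 1.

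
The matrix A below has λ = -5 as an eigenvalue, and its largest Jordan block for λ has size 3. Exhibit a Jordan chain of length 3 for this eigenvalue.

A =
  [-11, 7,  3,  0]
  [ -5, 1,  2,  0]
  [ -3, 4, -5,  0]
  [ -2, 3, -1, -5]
A Jordan chain for λ = -5 of length 3:
v_1 = (-8, -6, -2, 0)ᵀ
v_2 = (-6, -5, -3, -2)ᵀ
v_3 = (1, 0, 0, 0)ᵀ

Let N = A − (-5)·I. We want v_3 with N^3 v_3 = 0 but N^2 v_3 ≠ 0; then v_{j-1} := N · v_j for j = 3, …, 2.

Pick v_3 = (1, 0, 0, 0)ᵀ.
Then v_2 = N · v_3 = (-6, -5, -3, -2)ᵀ.
Then v_1 = N · v_2 = (-8, -6, -2, 0)ᵀ.

Sanity check: (A − (-5)·I) v_1 = (0, 0, 0, 0)ᵀ = 0. ✓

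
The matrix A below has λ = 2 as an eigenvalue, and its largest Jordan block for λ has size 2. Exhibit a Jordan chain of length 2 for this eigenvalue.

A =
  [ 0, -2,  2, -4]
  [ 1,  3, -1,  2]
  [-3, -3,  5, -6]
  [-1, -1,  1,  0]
A Jordan chain for λ = 2 of length 2:
v_1 = (-2, 1, -3, -1)ᵀ
v_2 = (1, 0, 0, 0)ᵀ

Let N = A − (2)·I. We want v_2 with N^2 v_2 = 0 but N^1 v_2 ≠ 0; then v_{j-1} := N · v_j for j = 2, …, 2.

Pick v_2 = (1, 0, 0, 0)ᵀ.
Then v_1 = N · v_2 = (-2, 1, -3, -1)ᵀ.

Sanity check: (A − (2)·I) v_1 = (0, 0, 0, 0)ᵀ = 0. ✓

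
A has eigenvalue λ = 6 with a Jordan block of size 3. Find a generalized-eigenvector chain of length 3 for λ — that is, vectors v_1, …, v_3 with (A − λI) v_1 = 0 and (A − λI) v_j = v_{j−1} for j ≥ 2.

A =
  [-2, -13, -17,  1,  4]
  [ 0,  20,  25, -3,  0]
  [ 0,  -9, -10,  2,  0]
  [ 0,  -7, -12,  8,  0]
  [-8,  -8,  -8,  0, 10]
A Jordan chain for λ = 6 of length 3:
v_1 = (-4, 8, -4, 4, 0)ᵀ
v_2 = (5, -14, 9, 7, 0)ᵀ
v_3 = (1, -1, 0, 0, 0)ᵀ

Let N = A − (6)·I. We want v_3 with N^3 v_3 = 0 but N^2 v_3 ≠ 0; then v_{j-1} := N · v_j for j = 3, …, 2.

Pick v_3 = (1, -1, 0, 0, 0)ᵀ.
Then v_2 = N · v_3 = (5, -14, 9, 7, 0)ᵀ.
Then v_1 = N · v_2 = (-4, 8, -4, 4, 0)ᵀ.

Sanity check: (A − (6)·I) v_1 = (0, 0, 0, 0, 0)ᵀ = 0. ✓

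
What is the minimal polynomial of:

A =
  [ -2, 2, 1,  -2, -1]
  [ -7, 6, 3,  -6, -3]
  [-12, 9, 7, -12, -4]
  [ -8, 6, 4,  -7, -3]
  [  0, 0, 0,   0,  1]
x^3 - 3*x^2 + 3*x - 1

The characteristic polynomial is χ_A(x) = (x - 1)^5, so the eigenvalues are known. The minimal polynomial is
  m_A(x) = Π_λ (x − λ)^{k_λ}
where k_λ is the size of the *largest* Jordan block for λ (equivalently, the smallest k with (A − λI)^k v = 0 for every generalised eigenvector v of λ).

  λ = 1: largest Jordan block has size 3, contributing (x − 1)^3

So m_A(x) = (x - 1)^3 = x^3 - 3*x^2 + 3*x - 1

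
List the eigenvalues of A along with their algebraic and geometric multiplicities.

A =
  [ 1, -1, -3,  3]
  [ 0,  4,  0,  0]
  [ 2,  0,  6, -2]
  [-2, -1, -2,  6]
λ = 4: alg = 3, geom = 2; λ = 5: alg = 1, geom = 1

Step 1 — factor the characteristic polynomial to read off the algebraic multiplicities:
  χ_A(x) = (x - 5)*(x - 4)^3

Step 2 — compute geometric multiplicities via the rank-nullity identity g(λ) = n − rank(A − λI):
  rank(A − (4)·I) = 2, so dim ker(A − (4)·I) = n − 2 = 2
  rank(A − (5)·I) = 3, so dim ker(A − (5)·I) = n − 3 = 1

Summary:
  λ = 4: algebraic multiplicity = 3, geometric multiplicity = 2
  λ = 5: algebraic multiplicity = 1, geometric multiplicity = 1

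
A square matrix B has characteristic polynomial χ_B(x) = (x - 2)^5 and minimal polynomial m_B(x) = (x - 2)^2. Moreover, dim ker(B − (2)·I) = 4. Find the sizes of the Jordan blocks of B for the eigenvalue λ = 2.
Block sizes for λ = 2: [2, 1, 1, 1]

Step 1 — from the characteristic polynomial, algebraic multiplicity of λ = 2 is 5. From dim ker(B − (2)·I) = 4, there are exactly 4 Jordan blocks for λ = 2.
Step 2 — from the minimal polynomial, the factor (x − 2)^2 tells us the largest block for λ = 2 has size 2.
Step 3 — with total size 5, 4 blocks, and largest block 2, the block sizes (in nonincreasing order) are [2, 1, 1, 1].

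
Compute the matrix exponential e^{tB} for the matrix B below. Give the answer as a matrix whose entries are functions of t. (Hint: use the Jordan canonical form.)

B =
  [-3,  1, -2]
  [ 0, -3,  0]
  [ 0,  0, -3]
e^{tB} =
  [exp(-3*t), t*exp(-3*t), -2*t*exp(-3*t)]
  [0, exp(-3*t), 0]
  [0, 0, exp(-3*t)]

Strategy: write B = P · J · P⁻¹ where J is a Jordan canonical form, so e^{tB} = P · e^{tJ} · P⁻¹, and e^{tJ} can be computed block-by-block.

B has Jordan form
J =
  [-3,  1,  0]
  [ 0, -3,  0]
  [ 0,  0, -3]
(up to reordering of blocks).

Per-block formulas:
  For a 1×1 block at λ = -3: exp(t · [-3]) = [e^(-3t)].
  For a 2×2 Jordan block J_2(-3): exp(t · J_2(-3)) = e^(-3t)·(I + t·N), where N is the 2×2 nilpotent shift.

After assembling e^{tJ} and conjugating by P, we get:

e^{tB} =
  [exp(-3*t), t*exp(-3*t), -2*t*exp(-3*t)]
  [0, exp(-3*t), 0]
  [0, 0, exp(-3*t)]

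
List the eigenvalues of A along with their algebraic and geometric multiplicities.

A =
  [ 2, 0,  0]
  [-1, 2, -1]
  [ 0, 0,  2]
λ = 2: alg = 3, geom = 2

Step 1 — factor the characteristic polynomial to read off the algebraic multiplicities:
  χ_A(x) = (x - 2)^3

Step 2 — compute geometric multiplicities via the rank-nullity identity g(λ) = n − rank(A − λI):
  rank(A − (2)·I) = 1, so dim ker(A − (2)·I) = n − 1 = 2

Summary:
  λ = 2: algebraic multiplicity = 3, geometric multiplicity = 2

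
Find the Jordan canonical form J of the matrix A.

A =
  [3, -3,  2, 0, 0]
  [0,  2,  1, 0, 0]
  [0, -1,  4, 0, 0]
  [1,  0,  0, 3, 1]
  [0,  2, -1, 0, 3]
J_3(3) ⊕ J_2(3)

The characteristic polynomial is
  det(x·I − A) = x^5 - 15*x^4 + 90*x^3 - 270*x^2 + 405*x - 243 = (x - 3)^5

Eigenvalues and multiplicities (the geometric multiplicity of λ is n − rank(A − λI), which equals the number of Jordan blocks for λ):
  λ = 3: algebraic multiplicity = 5, geometric multiplicity = 2

Determining the block sizes for each eigenvalue:
  λ = 3: with am = 5 and gm = 2, the partition is not yet determined (e.g. several partitions of 5 into 2 parts exist). Let N = A − (3)·I. Computing rank(N^1) = 3, rank(N^2) = 1, rank(N^3) = 0; the number of blocks of size ≥ j is rank(N^{j−1}) − rank(N^j), giving [2, 2, 1]. So we have 1 block(s) of size 3, 1 block(s) of size 2 → block sizes [3, 2]

Assembling the blocks gives a Jordan form
J =
  [3, 1, 0, 0, 0]
  [0, 3, 1, 0, 0]
  [0, 0, 3, 0, 0]
  [0, 0, 0, 3, 1]
  [0, 0, 0, 0, 3]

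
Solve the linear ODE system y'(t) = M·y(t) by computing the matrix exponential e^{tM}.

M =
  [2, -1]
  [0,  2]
e^{tM} =
  [exp(2*t), -t*exp(2*t)]
  [0, exp(2*t)]

Strategy: write M = P · J · P⁻¹ where J is a Jordan canonical form, so e^{tM} = P · e^{tJ} · P⁻¹, and e^{tJ} can be computed block-by-block.

M has Jordan form
J =
  [2, 1]
  [0, 2]
(up to reordering of blocks).

Per-block formulas:
  For a 2×2 Jordan block J_2(2): exp(t · J_2(2)) = e^(2t)·(I + t·N), where N is the 2×2 nilpotent shift.

After assembling e^{tJ} and conjugating by P, we get:

e^{tM} =
  [exp(2*t), -t*exp(2*t)]
  [0, exp(2*t)]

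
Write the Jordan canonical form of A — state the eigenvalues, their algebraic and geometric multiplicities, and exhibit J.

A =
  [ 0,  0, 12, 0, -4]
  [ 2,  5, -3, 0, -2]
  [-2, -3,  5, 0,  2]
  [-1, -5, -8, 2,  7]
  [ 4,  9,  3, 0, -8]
J_1(-4) ⊕ J_2(2) ⊕ J_2(2)

The characteristic polynomial is
  det(x·I − A) = x^5 - 4*x^4 - 8*x^3 + 64*x^2 - 112*x + 64 = (x - 2)^4*(x + 4)

Eigenvalues and multiplicities (the geometric multiplicity of λ is n − rank(A − λI), which equals the number of Jordan blocks for λ):
  λ = -4: algebraic multiplicity = 1, geometric multiplicity = 1
  λ = 2: algebraic multiplicity = 4, geometric multiplicity = 2

Determining the block sizes for each eigenvalue:
  λ = -4: one block (gm = 1), so the single block has size am = 1 → block sizes [1]
  λ = 2: with am = 4 and gm = 2, the partition is not yet determined (e.g. several partitions of 4 into 2 parts exist). Let N = A − (2)·I. Computing rank(N^1) = 3, rank(N^2) = 1; the number of blocks of size ≥ j is rank(N^{j−1}) − rank(N^j), giving [2, 2]. So we have 2 block(s) of size 2 → block sizes [2, 2]

Assembling the blocks gives a Jordan form
J =
  [-4, 0, 0, 0, 0]
  [ 0, 2, 1, 0, 0]
  [ 0, 0, 2, 0, 0]
  [ 0, 0, 0, 2, 1]
  [ 0, 0, 0, 0, 2]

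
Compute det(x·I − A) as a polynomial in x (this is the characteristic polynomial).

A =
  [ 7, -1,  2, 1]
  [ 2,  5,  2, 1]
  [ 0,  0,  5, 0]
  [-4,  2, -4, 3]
x^4 - 20*x^3 + 150*x^2 - 500*x + 625

Expanding det(x·I − A) (e.g. by cofactor expansion or by noting that A is similar to its Jordan form J, which has the same characteristic polynomial as A) gives
  χ_A(x) = x^4 - 20*x^3 + 150*x^2 - 500*x + 625
which factors as (x - 5)^4. The eigenvalues (with algebraic multiplicities) are λ = 5 with multiplicity 4.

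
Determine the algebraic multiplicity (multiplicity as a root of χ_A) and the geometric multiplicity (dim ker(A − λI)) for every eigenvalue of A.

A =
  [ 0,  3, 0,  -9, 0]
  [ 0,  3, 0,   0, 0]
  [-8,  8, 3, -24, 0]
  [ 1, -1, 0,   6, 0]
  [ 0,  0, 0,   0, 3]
λ = 3: alg = 5, geom = 4

Step 1 — factor the characteristic polynomial to read off the algebraic multiplicities:
  χ_A(x) = (x - 3)^5

Step 2 — compute geometric multiplicities via the rank-nullity identity g(λ) = n − rank(A − λI):
  rank(A − (3)·I) = 1, so dim ker(A − (3)·I) = n − 1 = 4

Summary:
  λ = 3: algebraic multiplicity = 5, geometric multiplicity = 4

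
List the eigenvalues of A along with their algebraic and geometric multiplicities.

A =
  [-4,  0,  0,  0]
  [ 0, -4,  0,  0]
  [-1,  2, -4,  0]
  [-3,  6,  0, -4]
λ = -4: alg = 4, geom = 3

Step 1 — factor the characteristic polynomial to read off the algebraic multiplicities:
  χ_A(x) = (x + 4)^4

Step 2 — compute geometric multiplicities via the rank-nullity identity g(λ) = n − rank(A − λI):
  rank(A − (-4)·I) = 1, so dim ker(A − (-4)·I) = n − 1 = 3

Summary:
  λ = -4: algebraic multiplicity = 4, geometric multiplicity = 3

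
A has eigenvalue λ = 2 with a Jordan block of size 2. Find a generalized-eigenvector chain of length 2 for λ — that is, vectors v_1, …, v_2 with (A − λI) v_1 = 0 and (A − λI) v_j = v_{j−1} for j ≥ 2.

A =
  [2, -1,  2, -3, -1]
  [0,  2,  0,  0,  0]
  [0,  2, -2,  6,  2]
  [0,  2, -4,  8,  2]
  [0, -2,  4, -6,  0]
A Jordan chain for λ = 2 of length 2:
v_1 = (-1, 0, 2, 2, -2)ᵀ
v_2 = (0, 1, 0, 0, 0)ᵀ

Let N = A − (2)·I. We want v_2 with N^2 v_2 = 0 but N^1 v_2 ≠ 0; then v_{j-1} := N · v_j for j = 2, …, 2.

Pick v_2 = (0, 1, 0, 0, 0)ᵀ.
Then v_1 = N · v_2 = (-1, 0, 2, 2, -2)ᵀ.

Sanity check: (A − (2)·I) v_1 = (0, 0, 0, 0, 0)ᵀ = 0. ✓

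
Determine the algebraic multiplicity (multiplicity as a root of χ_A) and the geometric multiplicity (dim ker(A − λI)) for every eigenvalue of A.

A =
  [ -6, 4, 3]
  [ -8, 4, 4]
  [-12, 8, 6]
λ = 0: alg = 2, geom = 1; λ = 4: alg = 1, geom = 1

Step 1 — factor the characteristic polynomial to read off the algebraic multiplicities:
  χ_A(x) = x^2*(x - 4)

Step 2 — compute geometric multiplicities via the rank-nullity identity g(λ) = n − rank(A − λI):
  rank(A − (0)·I) = 2, so dim ker(A − (0)·I) = n − 2 = 1
  rank(A − (4)·I) = 2, so dim ker(A − (4)·I) = n − 2 = 1

Summary:
  λ = 0: algebraic multiplicity = 2, geometric multiplicity = 1
  λ = 4: algebraic multiplicity = 1, geometric multiplicity = 1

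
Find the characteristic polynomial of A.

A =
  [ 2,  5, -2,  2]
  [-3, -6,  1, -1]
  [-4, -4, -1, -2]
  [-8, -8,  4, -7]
x^4 + 12*x^3 + 54*x^2 + 108*x + 81

Expanding det(x·I − A) (e.g. by cofactor expansion or by noting that A is similar to its Jordan form J, which has the same characteristic polynomial as A) gives
  χ_A(x) = x^4 + 12*x^3 + 54*x^2 + 108*x + 81
which factors as (x + 3)^4. The eigenvalues (with algebraic multiplicities) are λ = -3 with multiplicity 4.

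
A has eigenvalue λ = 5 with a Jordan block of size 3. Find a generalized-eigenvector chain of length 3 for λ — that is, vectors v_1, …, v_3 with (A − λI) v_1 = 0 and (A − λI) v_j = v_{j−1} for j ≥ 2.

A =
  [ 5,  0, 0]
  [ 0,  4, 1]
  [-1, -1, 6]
A Jordan chain for λ = 5 of length 3:
v_1 = (0, -1, -1)ᵀ
v_2 = (0, 0, -1)ᵀ
v_3 = (1, 0, 0)ᵀ

Let N = A − (5)·I. We want v_3 with N^3 v_3 = 0 but N^2 v_3 ≠ 0; then v_{j-1} := N · v_j for j = 3, …, 2.

Pick v_3 = (1, 0, 0)ᵀ.
Then v_2 = N · v_3 = (0, 0, -1)ᵀ.
Then v_1 = N · v_2 = (0, -1, -1)ᵀ.

Sanity check: (A − (5)·I) v_1 = (0, 0, 0)ᵀ = 0. ✓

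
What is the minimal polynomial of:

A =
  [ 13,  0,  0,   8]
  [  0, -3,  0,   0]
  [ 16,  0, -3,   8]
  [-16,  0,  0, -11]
x^2 - 2*x - 15

The characteristic polynomial is χ_A(x) = (x - 5)*(x + 3)^3, so the eigenvalues are known. The minimal polynomial is
  m_A(x) = Π_λ (x − λ)^{k_λ}
where k_λ is the size of the *largest* Jordan block for λ (equivalently, the smallest k with (A − λI)^k v = 0 for every generalised eigenvector v of λ).

  λ = -3: largest Jordan block has size 1, contributing (x + 3)
  λ = 5: largest Jordan block has size 1, contributing (x − 5)

So m_A(x) = (x - 5)*(x + 3) = x^2 - 2*x - 15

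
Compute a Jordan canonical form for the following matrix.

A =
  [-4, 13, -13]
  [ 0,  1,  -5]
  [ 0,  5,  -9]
J_2(-4) ⊕ J_1(-4)

The characteristic polynomial is
  det(x·I − A) = x^3 + 12*x^2 + 48*x + 64 = (x + 4)^3

Eigenvalues and multiplicities (the geometric multiplicity of λ is n − rank(A − λI), which equals the number of Jordan blocks for λ):
  λ = -4: algebraic multiplicity = 3, geometric multiplicity = 2

Determining the block sizes for each eigenvalue:
  λ = -4: 2 blocks summing to 3 forces exactly one block of size 2 and the rest size 1 → block sizes [2, 1]

Assembling the blocks gives a Jordan form
J =
  [-4,  1,  0]
  [ 0, -4,  0]
  [ 0,  0, -4]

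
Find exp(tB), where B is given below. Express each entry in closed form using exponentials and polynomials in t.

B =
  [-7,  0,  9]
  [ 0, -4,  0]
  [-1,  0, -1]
e^{tB} =
  [-3*t*exp(-4*t) + exp(-4*t), 0, 9*t*exp(-4*t)]
  [0, exp(-4*t), 0]
  [-t*exp(-4*t), 0, 3*t*exp(-4*t) + exp(-4*t)]

Strategy: write B = P · J · P⁻¹ where J is a Jordan canonical form, so e^{tB} = P · e^{tJ} · P⁻¹, and e^{tJ} can be computed block-by-block.

B has Jordan form
J =
  [-4,  1,  0]
  [ 0, -4,  0]
  [ 0,  0, -4]
(up to reordering of blocks).

Per-block formulas:
  For a 1×1 block at λ = -4: exp(t · [-4]) = [e^(-4t)].
  For a 2×2 Jordan block J_2(-4): exp(t · J_2(-4)) = e^(-4t)·(I + t·N), where N is the 2×2 nilpotent shift.

After assembling e^{tJ} and conjugating by P, we get:

e^{tB} =
  [-3*t*exp(-4*t) + exp(-4*t), 0, 9*t*exp(-4*t)]
  [0, exp(-4*t), 0]
  [-t*exp(-4*t), 0, 3*t*exp(-4*t) + exp(-4*t)]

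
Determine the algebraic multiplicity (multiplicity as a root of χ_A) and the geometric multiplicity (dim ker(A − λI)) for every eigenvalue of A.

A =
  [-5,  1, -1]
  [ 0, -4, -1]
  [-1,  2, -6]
λ = -5: alg = 3, geom = 1

Step 1 — factor the characteristic polynomial to read off the algebraic multiplicities:
  χ_A(x) = (x + 5)^3

Step 2 — compute geometric multiplicities via the rank-nullity identity g(λ) = n − rank(A − λI):
  rank(A − (-5)·I) = 2, so dim ker(A − (-5)·I) = n − 2 = 1

Summary:
  λ = -5: algebraic multiplicity = 3, geometric multiplicity = 1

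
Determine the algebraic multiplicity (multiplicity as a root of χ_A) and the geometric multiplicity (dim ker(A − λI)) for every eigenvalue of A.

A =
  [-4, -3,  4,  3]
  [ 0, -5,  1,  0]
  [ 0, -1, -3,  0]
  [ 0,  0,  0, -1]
λ = -4: alg = 3, geom = 1; λ = -1: alg = 1, geom = 1

Step 1 — factor the characteristic polynomial to read off the algebraic multiplicities:
  χ_A(x) = (x + 1)*(x + 4)^3

Step 2 — compute geometric multiplicities via the rank-nullity identity g(λ) = n − rank(A − λI):
  rank(A − (-4)·I) = 3, so dim ker(A − (-4)·I) = n − 3 = 1
  rank(A − (-1)·I) = 3, so dim ker(A − (-1)·I) = n − 3 = 1

Summary:
  λ = -4: algebraic multiplicity = 3, geometric multiplicity = 1
  λ = -1: algebraic multiplicity = 1, geometric multiplicity = 1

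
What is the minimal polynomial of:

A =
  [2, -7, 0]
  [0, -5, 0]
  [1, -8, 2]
x^3 + x^2 - 16*x + 20

The characteristic polynomial is χ_A(x) = (x - 2)^2*(x + 5), so the eigenvalues are known. The minimal polynomial is
  m_A(x) = Π_λ (x − λ)^{k_λ}
where k_λ is the size of the *largest* Jordan block for λ (equivalently, the smallest k with (A − λI)^k v = 0 for every generalised eigenvector v of λ).

  λ = -5: largest Jordan block has size 1, contributing (x + 5)
  λ = 2: largest Jordan block has size 2, contributing (x − 2)^2

So m_A(x) = (x - 2)^2*(x + 5) = x^3 + x^2 - 16*x + 20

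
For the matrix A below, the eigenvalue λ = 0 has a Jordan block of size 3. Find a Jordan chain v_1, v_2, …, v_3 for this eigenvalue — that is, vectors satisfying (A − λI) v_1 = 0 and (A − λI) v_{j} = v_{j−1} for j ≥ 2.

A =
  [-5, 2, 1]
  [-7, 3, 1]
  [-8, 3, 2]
A Jordan chain for λ = 0 of length 3:
v_1 = (3, 6, 3)ᵀ
v_2 = (-5, -7, -8)ᵀ
v_3 = (1, 0, 0)ᵀ

Let N = A − (0)·I. We want v_3 with N^3 v_3 = 0 but N^2 v_3 ≠ 0; then v_{j-1} := N · v_j for j = 3, …, 2.

Pick v_3 = (1, 0, 0)ᵀ.
Then v_2 = N · v_3 = (-5, -7, -8)ᵀ.
Then v_1 = N · v_2 = (3, 6, 3)ᵀ.

Sanity check: (A − (0)·I) v_1 = (0, 0, 0)ᵀ = 0. ✓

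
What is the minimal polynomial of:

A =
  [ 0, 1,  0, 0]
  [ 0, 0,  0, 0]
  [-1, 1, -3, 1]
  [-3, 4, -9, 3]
x^2

The characteristic polynomial is χ_A(x) = x^4, so the eigenvalues are known. The minimal polynomial is
  m_A(x) = Π_λ (x − λ)^{k_λ}
where k_λ is the size of the *largest* Jordan block for λ (equivalently, the smallest k with (A − λI)^k v = 0 for every generalised eigenvector v of λ).

  λ = 0: largest Jordan block has size 2, contributing (x − 0)^2

So m_A(x) = x^2 = x^2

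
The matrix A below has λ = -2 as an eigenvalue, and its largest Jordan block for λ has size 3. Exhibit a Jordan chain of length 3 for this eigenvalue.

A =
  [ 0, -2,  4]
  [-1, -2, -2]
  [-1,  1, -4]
A Jordan chain for λ = -2 of length 3:
v_1 = (2, 0, -1)ᵀ
v_2 = (2, -1, -1)ᵀ
v_3 = (1, 0, 0)ᵀ

Let N = A − (-2)·I. We want v_3 with N^3 v_3 = 0 but N^2 v_3 ≠ 0; then v_{j-1} := N · v_j for j = 3, …, 2.

Pick v_3 = (1, 0, 0)ᵀ.
Then v_2 = N · v_3 = (2, -1, -1)ᵀ.
Then v_1 = N · v_2 = (2, 0, -1)ᵀ.

Sanity check: (A − (-2)·I) v_1 = (0, 0, 0)ᵀ = 0. ✓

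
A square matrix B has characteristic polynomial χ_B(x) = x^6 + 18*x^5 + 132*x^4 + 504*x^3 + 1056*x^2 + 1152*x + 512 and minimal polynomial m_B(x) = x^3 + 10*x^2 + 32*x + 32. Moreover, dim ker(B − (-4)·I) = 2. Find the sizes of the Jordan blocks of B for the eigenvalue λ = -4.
Block sizes for λ = -4: [2, 1]

Step 1 — from the characteristic polynomial, algebraic multiplicity of λ = -4 is 3. From dim ker(B − (-4)·I) = 2, there are exactly 2 Jordan blocks for λ = -4.
Step 2 — from the minimal polynomial, the factor (x + 4)^2 tells us the largest block for λ = -4 has size 2.
Step 3 — with total size 3, 2 blocks, and largest block 2, the block sizes (in nonincreasing order) are [2, 1].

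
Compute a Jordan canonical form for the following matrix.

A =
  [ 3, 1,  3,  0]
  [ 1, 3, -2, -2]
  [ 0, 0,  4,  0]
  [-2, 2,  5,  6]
J_3(4) ⊕ J_1(4)

The characteristic polynomial is
  det(x·I − A) = x^4 - 16*x^3 + 96*x^2 - 256*x + 256 = (x - 4)^4

Eigenvalues and multiplicities (the geometric multiplicity of λ is n − rank(A − λI), which equals the number of Jordan blocks for λ):
  λ = 4: algebraic multiplicity = 4, geometric multiplicity = 2

Determining the block sizes for each eigenvalue:
  λ = 4: with am = 4 and gm = 2, the partition is not yet determined (e.g. several partitions of 4 into 2 parts exist). Let N = A − (4)·I. Computing rank(N^1) = 2, rank(N^2) = 1, rank(N^3) = 0; the number of blocks of size ≥ j is rank(N^{j−1}) − rank(N^j), giving [2, 1, 1]. So we have 1 block(s) of size 3, 1 block(s) of size 1 → block sizes [3, 1]

Assembling the blocks gives a Jordan form
J =
  [4, 1, 0, 0]
  [0, 4, 1, 0]
  [0, 0, 4, 0]
  [0, 0, 0, 4]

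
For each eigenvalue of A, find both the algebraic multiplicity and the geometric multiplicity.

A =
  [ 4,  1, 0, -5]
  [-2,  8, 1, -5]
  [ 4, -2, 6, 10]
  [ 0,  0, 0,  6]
λ = 6: alg = 4, geom = 2

Step 1 — factor the characteristic polynomial to read off the algebraic multiplicities:
  χ_A(x) = (x - 6)^4

Step 2 — compute geometric multiplicities via the rank-nullity identity g(λ) = n − rank(A − λI):
  rank(A − (6)·I) = 2, so dim ker(A − (6)·I) = n − 2 = 2

Summary:
  λ = 6: algebraic multiplicity = 4, geometric multiplicity = 2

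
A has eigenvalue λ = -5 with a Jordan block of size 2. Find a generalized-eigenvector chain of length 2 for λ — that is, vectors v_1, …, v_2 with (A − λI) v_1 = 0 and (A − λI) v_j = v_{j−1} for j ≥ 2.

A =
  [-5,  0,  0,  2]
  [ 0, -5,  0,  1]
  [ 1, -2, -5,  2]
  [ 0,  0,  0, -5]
A Jordan chain for λ = -5 of length 2:
v_1 = (0, 0, 1, 0)ᵀ
v_2 = (1, 0, 0, 0)ᵀ

Let N = A − (-5)·I. We want v_2 with N^2 v_2 = 0 but N^1 v_2 ≠ 0; then v_{j-1} := N · v_j for j = 2, …, 2.

Pick v_2 = (1, 0, 0, 0)ᵀ.
Then v_1 = N · v_2 = (0, 0, 1, 0)ᵀ.

Sanity check: (A − (-5)·I) v_1 = (0, 0, 0, 0)ᵀ = 0. ✓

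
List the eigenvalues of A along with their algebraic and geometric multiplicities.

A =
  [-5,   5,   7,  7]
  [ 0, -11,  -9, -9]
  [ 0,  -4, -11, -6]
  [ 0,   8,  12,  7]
λ = -5: alg = 4, geom = 2

Step 1 — factor the characteristic polynomial to read off the algebraic multiplicities:
  χ_A(x) = (x + 5)^4

Step 2 — compute geometric multiplicities via the rank-nullity identity g(λ) = n − rank(A − λI):
  rank(A − (-5)·I) = 2, so dim ker(A − (-5)·I) = n − 2 = 2

Summary:
  λ = -5: algebraic multiplicity = 4, geometric multiplicity = 2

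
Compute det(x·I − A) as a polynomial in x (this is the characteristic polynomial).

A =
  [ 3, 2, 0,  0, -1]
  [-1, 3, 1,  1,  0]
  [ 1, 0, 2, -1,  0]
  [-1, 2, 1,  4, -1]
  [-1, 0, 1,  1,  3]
x^5 - 15*x^4 + 90*x^3 - 270*x^2 + 405*x - 243

Expanding det(x·I − A) (e.g. by cofactor expansion or by noting that A is similar to its Jordan form J, which has the same characteristic polynomial as A) gives
  χ_A(x) = x^5 - 15*x^4 + 90*x^3 - 270*x^2 + 405*x - 243
which factors as (x - 3)^5. The eigenvalues (with algebraic multiplicities) are λ = 3 with multiplicity 5.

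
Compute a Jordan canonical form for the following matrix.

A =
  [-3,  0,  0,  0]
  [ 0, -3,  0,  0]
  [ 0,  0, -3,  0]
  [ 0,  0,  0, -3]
J_1(-3) ⊕ J_1(-3) ⊕ J_1(-3) ⊕ J_1(-3)

The characteristic polynomial is
  det(x·I − A) = x^4 + 12*x^3 + 54*x^2 + 108*x + 81 = (x + 3)^4

Eigenvalues and multiplicities (the geometric multiplicity of λ is n − rank(A − λI), which equals the number of Jordan blocks for λ):
  λ = -3: algebraic multiplicity = 4, geometric multiplicity = 4

Determining the block sizes for each eigenvalue:
  λ = -3: gm = am = 4, so every block has size 1 → block sizes [1, 1, 1, 1]

Assembling the blocks gives a Jordan form
J =
  [-3,  0,  0,  0]
  [ 0, -3,  0,  0]
  [ 0,  0, -3,  0]
  [ 0,  0,  0, -3]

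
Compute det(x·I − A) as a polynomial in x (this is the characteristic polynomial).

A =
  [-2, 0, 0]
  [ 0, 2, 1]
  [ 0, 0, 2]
x^3 - 2*x^2 - 4*x + 8

Expanding det(x·I − A) (e.g. by cofactor expansion or by noting that A is similar to its Jordan form J, which has the same characteristic polynomial as A) gives
  χ_A(x) = x^3 - 2*x^2 - 4*x + 8
which factors as (x - 2)^2*(x + 2). The eigenvalues (with algebraic multiplicities) are λ = -2 with multiplicity 1, λ = 2 with multiplicity 2.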